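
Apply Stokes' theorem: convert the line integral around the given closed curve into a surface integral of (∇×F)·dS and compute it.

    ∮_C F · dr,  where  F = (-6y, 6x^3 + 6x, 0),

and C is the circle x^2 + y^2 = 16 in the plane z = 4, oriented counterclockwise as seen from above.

Let S be the flat disk x^2 + y^2 ≤ 16 in the plane z = 4, with upward unit normal n̂ = ẑ. By Stokes' theorem,

    ∮_C F · dr = ∬_S (∇ × F) · n̂ dS = ∬_D (curl F)_z dA,

where D is the disk x^2 + y^2 ≤ 16.

Compute the curl of F = (-6y, 6x^3 + 6x, 0):
    (∇ × F)_x = ∂F_z/∂y - ∂F_y/∂z = 0,
    (∇ × F)_y = ∂F_x/∂z - ∂F_z/∂x = 0,
    (∇ × F)_z = ∂F_y/∂x - ∂F_x/∂y = 18x^2 + 12.

On z = 4, (curl F)_z = 18x^2 + 12.

Convert to polar (x = r cos θ, y = r sin θ, dA = r dr dθ); the integrand becomes 18r^2cos(θ)^2 + 12, so

    ∬_D (curl F)_z dA = ∫_0^{2π} ∫_0^{4} (18r^2cos(θ)^2 + 12) · r dr dθ.

Inner (r from 0 to 4): 1152cos(θ)^2 + 96.
Outer (θ from 0 to 2π): 1344π.

Therefore ∮_C F · dr = 1344π.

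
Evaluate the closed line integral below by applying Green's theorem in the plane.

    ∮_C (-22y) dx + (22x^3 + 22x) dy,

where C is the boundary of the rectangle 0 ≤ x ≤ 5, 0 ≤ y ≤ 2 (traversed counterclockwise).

Green's theorem converts the closed line integral into a double integral over the enclosed region D:

    ∮_C P dx + Q dy = ∬_D (∂Q/∂x - ∂P/∂y) dA.

Here P = -22y, Q = 22x^3 + 22x, so

    ∂Q/∂x = 66x^2 + 22,    ∂P/∂y = -22,
    ∂Q/∂x - ∂P/∂y = 66x^2 + 44.

D is the region 0 ≤ x ≤ 5, 0 ≤ y ≤ 2. Evaluating the double integral:

    ∬_D (66x^2 + 44) dA = ∫_0^{5} ∫_0^{2} (66x^2 + 44) dy dx.

Inner (y from 0 to 2): 132x^2 + 88.
Outer (x from 0 to 5): 5940.

Therefore ∮_C P dx + Q dy = 5940.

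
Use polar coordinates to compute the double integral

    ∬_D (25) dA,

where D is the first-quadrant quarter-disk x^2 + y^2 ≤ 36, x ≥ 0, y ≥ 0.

The region D is 0 ≤ r ≤ 6, 0 ≤ θ ≤ π/2 in polar coordinates, where x = r cos(θ), y = r sin(θ), and dA = r dr dθ.

Under the substitution, the integrand becomes 25, so

    ∬_D (25) dA = ∫_{0}^{π/2} ∫_{0}^{6} (25) · r dr dθ.

Inner integral (in r): ∫_{0}^{6} (25) · r dr = 450.

Outer integral (in θ): ∫_{0}^{π/2} (450) dθ = 225π.

Therefore ∬_D (25) dA = 225π.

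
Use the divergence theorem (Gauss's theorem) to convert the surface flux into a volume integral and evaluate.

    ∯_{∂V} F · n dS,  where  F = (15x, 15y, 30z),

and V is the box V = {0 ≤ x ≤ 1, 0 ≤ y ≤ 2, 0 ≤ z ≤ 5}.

By the divergence theorem,

    ∯_{∂V} F · n dS = ∭_V (∇ · F) dV.

Compute the divergence:
    ∇ · F = ∂F_x/∂x + ∂F_y/∂y + ∂F_z/∂z = 15 + 15 + 30 = 60.

V is a rectangular box, so dV = dx dy dz with 0 ≤ x ≤ 1, 0 ≤ y ≤ 2, 0 ≤ z ≤ 5.

Integrate (60) over V as an iterated integral:

    ∭_V (∇·F) dV = ∫_0^{1} ∫_0^{2} ∫_0^{5} (60) dz dy dx.

Inner (z from 0 to 5): 300.
Middle (y from 0 to 2): 600.
Outer (x from 0 to 1): 600.

Therefore ∯_{∂V} F · n dS = 600.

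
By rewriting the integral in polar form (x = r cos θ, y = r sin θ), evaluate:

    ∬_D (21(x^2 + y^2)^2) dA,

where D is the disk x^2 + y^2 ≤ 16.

The region D is 0 ≤ r ≤ 4, 0 ≤ θ ≤ 2π in polar coordinates, where x = r cos(θ), y = r sin(θ), and dA = r dr dθ.

Under the substitution, the integrand becomes 21r^4, so

    ∬_D (21(x^2 + y^2)^2) dA = ∫_{0}^{2π} ∫_{0}^{4} (21r^4) · r dr dθ.

Inner integral (in r): ∫_{0}^{4} (21r^4) · r dr = 14336.

Outer integral (in θ): ∫_{0}^{2π} (14336) dθ = 28672π.

Therefore ∬_D (21(x^2 + y^2)^2) dA = 28672π.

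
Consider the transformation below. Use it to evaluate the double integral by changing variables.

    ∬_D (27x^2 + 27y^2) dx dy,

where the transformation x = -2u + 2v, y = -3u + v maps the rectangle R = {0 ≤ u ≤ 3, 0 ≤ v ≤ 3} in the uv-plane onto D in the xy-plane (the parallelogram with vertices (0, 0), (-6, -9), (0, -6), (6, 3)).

Compute the Jacobian determinant of (x, y) with respect to (u, v):

    ∂(x,y)/∂(u,v) = | -2  2 | = (-2)(1) - (2)(-3) = 4.
                   | -3  1 |

Its absolute value is |J| = 4 (the area scaling factor).

Substituting x = -2u + 2v, y = -3u + v into the integrand,

    27x^2 + 27y^2 → 351u^2 - 378u v + 135v^2,

so the integral becomes

    ∬_R (351u^2 - 378u v + 135v^2) · |J| du dv = ∫_0^3 ∫_0^3 (1404u^2 - 1512u v + 540v^2) dv du.

Inner (v): 4212u^2 - 6804u + 4860.
Outer (u): 21870.

Therefore ∬_D (27x^2 + 27y^2) dx dy = 21870.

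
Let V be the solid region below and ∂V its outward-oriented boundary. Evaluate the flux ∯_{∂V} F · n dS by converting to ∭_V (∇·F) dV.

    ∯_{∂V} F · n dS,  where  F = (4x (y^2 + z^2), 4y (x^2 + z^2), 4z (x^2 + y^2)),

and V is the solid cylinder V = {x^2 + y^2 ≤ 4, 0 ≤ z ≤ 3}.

By the divergence theorem,

    ∯_{∂V} F · n dS = ∭_V (∇ · F) dV.

Compute the divergence:
    ∇ · F = ∂F_x/∂x + ∂F_y/∂y + ∂F_z/∂z = 4y^2 + 4z^2 + 4x^2 + 4z^2 + 4x^2 + 4y^2 = 8x^2 + 8y^2 + 8z^2.

In cylindrical coordinates, x = r cos(θ), y = r sin(θ), z = z, dV = r dr dθ dz, with 0 ≤ r ≤ 2, 0 ≤ θ ≤ 2π, 0 ≤ z ≤ 3.

The integrand, after substitution and multiplying by the volume element, becomes (8r^2 + 8z^2) · r, so

    ∭_V (∇·F) dV = ∫_0^{2π} ∫_0^{2} ∫_0^{3} (8r^2 + 8z^2) · r dz dr dθ.

Inner (z from 0 to 3): 24r (r^2 + 3).
Middle (r from 0 to 2): 240.
Outer (θ from 0 to 2π): 480π.

Therefore ∯_{∂V} F · n dS = 480π.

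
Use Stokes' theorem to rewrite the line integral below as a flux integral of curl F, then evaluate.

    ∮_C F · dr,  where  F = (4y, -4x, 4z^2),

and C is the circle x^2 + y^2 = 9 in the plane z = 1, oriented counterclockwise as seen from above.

Let S be the flat disk x^2 + y^2 ≤ 9 in the plane z = 1, with upward unit normal n̂ = ẑ. By Stokes' theorem,

    ∮_C F · dr = ∬_S (∇ × F) · n̂ dS = ∬_D (curl F)_z dA,

where D is the disk x^2 + y^2 ≤ 9.

Compute the curl of F = (4y, -4x, 4z^2):
    (∇ × F)_x = ∂F_z/∂y - ∂F_y/∂z = 0,
    (∇ × F)_y = ∂F_x/∂z - ∂F_z/∂x = 0,
    (∇ × F)_z = ∂F_y/∂x - ∂F_x/∂y = -8.

On z = 1, (curl F)_z = -8.

Convert to polar (x = r cos θ, y = r sin θ, dA = r dr dθ); the integrand becomes -8, so

    ∬_D (curl F)_z dA = ∫_0^{2π} ∫_0^{3} (-8) · r dr dθ.

Inner (r from 0 to 3): -36.
Outer (θ from 0 to 2π): -72π.

Therefore ∮_C F · dr = -72π.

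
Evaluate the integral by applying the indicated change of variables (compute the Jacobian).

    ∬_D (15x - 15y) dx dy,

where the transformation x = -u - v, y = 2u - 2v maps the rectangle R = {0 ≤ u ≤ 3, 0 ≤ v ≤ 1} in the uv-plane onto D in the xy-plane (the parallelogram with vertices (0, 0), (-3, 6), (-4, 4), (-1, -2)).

Compute the Jacobian determinant of (x, y) with respect to (u, v):

    ∂(x,y)/∂(u,v) = | -1  -1 | = (-1)(-2) - (-1)(2) = 4.
                   | 2  -2 |

Its absolute value is |J| = 4 (the area scaling factor).

Substituting x = -u - v, y = 2u - 2v into the integrand,

    15x - 15y → -45u + 15v,

so the integral becomes

    ∬_R (-45u + 15v) · |J| du dv = ∫_0^3 ∫_0^1 (-180u + 60v) dv du.

Inner (v): 30 - 180u.
Outer (u): -720.

Therefore ∬_D (15x - 15y) dx dy = -720.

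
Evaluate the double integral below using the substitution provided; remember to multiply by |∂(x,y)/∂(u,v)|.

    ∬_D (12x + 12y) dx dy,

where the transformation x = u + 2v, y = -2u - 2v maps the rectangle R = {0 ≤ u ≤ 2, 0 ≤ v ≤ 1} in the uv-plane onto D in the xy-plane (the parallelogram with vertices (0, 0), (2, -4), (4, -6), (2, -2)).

Compute the Jacobian determinant of (x, y) with respect to (u, v):

    ∂(x,y)/∂(u,v) = | 1  2 | = (1)(-2) - (2)(-2) = 2.
                   | -2  -2 |

Its absolute value is |J| = 2 (the area scaling factor).

Substituting x = u + 2v, y = -2u - 2v into the integrand,

    12x + 12y → -12u,

so the integral becomes

    ∬_R (-12u) · |J| du dv = ∫_0^2 ∫_0^1 (-24u) dv du.

Inner (v): -24u.
Outer (u): -48.

Therefore ∬_D (12x + 12y) dx dy = -48.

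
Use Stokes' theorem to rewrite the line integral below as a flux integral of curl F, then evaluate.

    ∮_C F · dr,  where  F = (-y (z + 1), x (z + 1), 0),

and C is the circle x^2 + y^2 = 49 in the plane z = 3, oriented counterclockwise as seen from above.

Let S be the flat disk x^2 + y^2 ≤ 49 in the plane z = 3, with upward unit normal n̂ = ẑ. By Stokes' theorem,

    ∮_C F · dr = ∬_S (∇ × F) · n̂ dS = ∬_D (curl F)_z dA,

where D is the disk x^2 + y^2 ≤ 49.

Compute the curl of F = (-y (z + 1), x (z + 1), 0):
    (∇ × F)_x = ∂F_z/∂y - ∂F_y/∂z = -x,
    (∇ × F)_y = ∂F_x/∂z - ∂F_z/∂x = -y,
    (∇ × F)_z = ∂F_y/∂x - ∂F_x/∂y = 2z + 2.

On z = 3, (curl F)_z = 8.

Convert to polar (x = r cos θ, y = r sin θ, dA = r dr dθ); the integrand becomes 8, so

    ∬_D (curl F)_z dA = ∫_0^{2π} ∫_0^{7} (8) · r dr dθ.

Inner (r from 0 to 7): 196.
Outer (θ from 0 to 2π): 392π.

Therefore ∮_C F · dr = 392π.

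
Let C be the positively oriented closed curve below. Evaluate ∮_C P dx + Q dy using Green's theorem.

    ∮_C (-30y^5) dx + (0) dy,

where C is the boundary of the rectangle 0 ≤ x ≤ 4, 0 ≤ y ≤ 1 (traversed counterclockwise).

Green's theorem converts the closed line integral into a double integral over the enclosed region D:

    ∮_C P dx + Q dy = ∬_D (∂Q/∂x - ∂P/∂y) dA.

Here P = -30y^5, Q = 0, so

    ∂Q/∂x = 0,    ∂P/∂y = -150y^4,
    ∂Q/∂x - ∂P/∂y = 150y^4.

D is the region 0 ≤ x ≤ 4, 0 ≤ y ≤ 1. Evaluating the double integral:

    ∬_D (150y^4) dA = ∫_0^{4} ∫_0^{1} (150y^4) dy dx.

Inner (y from 0 to 1): 30.
Outer (x from 0 to 4): 120.

Therefore ∮_C P dx + Q dy = 120.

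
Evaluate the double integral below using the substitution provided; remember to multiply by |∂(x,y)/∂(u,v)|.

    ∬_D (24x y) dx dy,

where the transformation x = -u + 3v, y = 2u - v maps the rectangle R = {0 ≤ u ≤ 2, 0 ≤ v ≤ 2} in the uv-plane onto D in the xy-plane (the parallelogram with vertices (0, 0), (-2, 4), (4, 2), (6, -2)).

Compute the Jacobian determinant of (x, y) with respect to (u, v):

    ∂(x,y)/∂(u,v) = | -1  3 | = (-1)(-1) - (3)(2) = -5.
                   | 2  -1 |

Its absolute value is |J| = 5 (the area scaling factor).

Substituting x = -u + 3v, y = 2u - v into the integrand,

    24x y → -48u^2 + 168u v - 72v^2,

so the integral becomes

    ∬_R (-48u^2 + 168u v - 72v^2) · |J| du dv = ∫_0^2 ∫_0^2 (-240u^2 + 840u v - 360v^2) dv du.

Inner (v): -480u^2 + 1680u - 960.
Outer (u): 160.

Therefore ∬_D (24x y) dx dy = 160.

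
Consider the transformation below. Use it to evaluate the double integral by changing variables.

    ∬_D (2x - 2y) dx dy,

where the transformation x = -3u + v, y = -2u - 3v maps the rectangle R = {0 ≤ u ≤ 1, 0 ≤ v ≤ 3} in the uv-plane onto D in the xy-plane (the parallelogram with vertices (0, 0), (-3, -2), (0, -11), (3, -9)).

Compute the Jacobian determinant of (x, y) with respect to (u, v):

    ∂(x,y)/∂(u,v) = | -3  1 | = (-3)(-3) - (1)(-2) = 11.
                   | -2  -3 |

Its absolute value is |J| = 11 (the area scaling factor).

Substituting x = -3u + v, y = -2u - 3v into the integrand,

    2x - 2y → -2u + 8v,

so the integral becomes

    ∬_R (-2u + 8v) · |J| du dv = ∫_0^1 ∫_0^3 (-22u + 88v) dv du.

Inner (v): 396 - 66u.
Outer (u): 363.

Therefore ∬_D (2x - 2y) dx dy = 363.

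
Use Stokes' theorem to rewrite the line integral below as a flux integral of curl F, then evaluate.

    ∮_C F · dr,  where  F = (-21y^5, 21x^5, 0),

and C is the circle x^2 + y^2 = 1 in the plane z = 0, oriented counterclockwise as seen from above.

Let S be the flat disk x^2 + y^2 ≤ 1 in the plane z = 0, with upward unit normal n̂ = ẑ. By Stokes' theorem,

    ∮_C F · dr = ∬_S (∇ × F) · n̂ dS = ∬_D (curl F)_z dA,

where D is the disk x^2 + y^2 ≤ 1.

Compute the curl of F = (-21y^5, 21x^5, 0):
    (∇ × F)_x = ∂F_z/∂y - ∂F_y/∂z = 0,
    (∇ × F)_y = ∂F_x/∂z - ∂F_z/∂x = 0,
    (∇ × F)_z = ∂F_y/∂x - ∂F_x/∂y = 105x^4 + 105y^4.

On z = 0, (curl F)_z = 105x^4 + 105y^4.

Convert to polar (x = r cos θ, y = r sin θ, dA = r dr dθ); the integrand becomes 105r^4(sin(θ)^4 + cos(θ)^4), so

    ∬_D (curl F)_z dA = ∫_0^{2π} ∫_0^{1} (105r^4(sin(θ)^4 + cos(θ)^4)) · r dr dθ.

Inner (r from 0 to 1): 35sin(θ)^4/2 + 35cos(θ)^4/2.
Outer (θ from 0 to 2π): 105π/4.

Therefore ∮_C F · dr = 105π/4.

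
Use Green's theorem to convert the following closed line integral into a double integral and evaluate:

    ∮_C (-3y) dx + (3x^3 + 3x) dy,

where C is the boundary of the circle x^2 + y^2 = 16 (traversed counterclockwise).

Green's theorem converts the closed line integral into a double integral over the enclosed region D:

    ∮_C P dx + Q dy = ∬_D (∂Q/∂x - ∂P/∂y) dA.

Here P = -3y, Q = 3x^3 + 3x, so

    ∂Q/∂x = 9x^2 + 3,    ∂P/∂y = -3,
    ∂Q/∂x - ∂P/∂y = 9x^2 + 6.

D is the region x^2 + y^2 ≤ 16. Evaluating the double integral:

In polar coordinates (x = r cos θ, y = r sin θ, dA = r dr dθ) the integrand becomes 9r^2cos(θ)^2 + 6, so

    ∬_D (9x^2 + 6) dA = ∫_0^{2π} ∫_0^{4} (9r^2cos(θ)^2 + 6) · r dr dθ.

Inner (r from 0 to 4): 576cos(θ)^2 + 48.
Outer (θ from 0 to 2π): 672π.

Therefore ∮_C P dx + Q dy = 672π.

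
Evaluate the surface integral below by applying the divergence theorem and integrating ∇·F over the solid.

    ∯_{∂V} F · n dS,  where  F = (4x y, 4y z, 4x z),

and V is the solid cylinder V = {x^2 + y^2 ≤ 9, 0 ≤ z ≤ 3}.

By the divergence theorem,

    ∯_{∂V} F · n dS = ∭_V (∇ · F) dV.

Compute the divergence:
    ∇ · F = ∂F_x/∂x + ∂F_y/∂y + ∂F_z/∂z = 4y + 4z + 4x = 4x + 4y + 4z.

In cylindrical coordinates, x = r cos(θ), y = r sin(θ), z = z, dV = r dr dθ dz, with 0 ≤ r ≤ 3, 0 ≤ θ ≤ 2π, 0 ≤ z ≤ 3.

The integrand, after substitution and multiplying by the volume element, becomes (4sqrt(2)r sin(θ + π/4) + 4z) · r, so

    ∭_V (∇·F) dV = ∫_0^{2π} ∫_0^{3} ∫_0^{3} (4sqrt(2)r sin(θ + π/4) + 4z) · r dz dr dθ.

Inner (z from 0 to 3): 6r (2sqrt(2)r sin(θ + π/4) + 3).
Middle (r from 0 to 3): 108sqrt(2)sin(θ + π/4) + 81.
Outer (θ from 0 to 2π): 162π.

Therefore ∯_{∂V} F · n dS = 162π.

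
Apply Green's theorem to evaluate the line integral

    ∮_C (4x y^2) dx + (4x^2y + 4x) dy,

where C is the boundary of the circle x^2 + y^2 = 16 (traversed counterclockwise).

Green's theorem converts the closed line integral into a double integral over the enclosed region D:

    ∮_C P dx + Q dy = ∬_D (∂Q/∂x - ∂P/∂y) dA.

Here P = 4x y^2, Q = 4x^2y + 4x, so

    ∂Q/∂x = 8x y + 4,    ∂P/∂y = 8x y,
    ∂Q/∂x - ∂P/∂y = 4.

D is the region x^2 + y^2 ≤ 16. Evaluating the double integral:

In polar coordinates (x = r cos θ, y = r sin θ, dA = r dr dθ) the integrand becomes 4, so

    ∬_D (4) dA = ∫_0^{2π} ∫_0^{4} (4) · r dr dθ.

Inner (r from 0 to 4): 32.
Outer (θ from 0 to 2π): 64π.

Therefore ∮_C P dx + Q dy = 64π.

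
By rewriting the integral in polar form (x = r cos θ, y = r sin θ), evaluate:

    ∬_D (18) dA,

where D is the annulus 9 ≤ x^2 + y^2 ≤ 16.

The region D is 3 ≤ r ≤ 4, 0 ≤ θ ≤ 2π in polar coordinates, where x = r cos(θ), y = r sin(θ), and dA = r dr dθ.

Under the substitution, the integrand becomes 18, so

    ∬_D (18) dA = ∫_{0}^{2π} ∫_{3}^{4} (18) · r dr dθ.

Inner integral (in r): ∫_{3}^{4} (18) · r dr = 63.

Outer integral (in θ): ∫_{0}^{2π} (63) dθ = 126π.

Therefore ∬_D (18) dA = 126π.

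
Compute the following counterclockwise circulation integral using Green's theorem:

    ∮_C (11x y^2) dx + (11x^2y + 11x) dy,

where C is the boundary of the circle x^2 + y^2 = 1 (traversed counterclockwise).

Green's theorem converts the closed line integral into a double integral over the enclosed region D:

    ∮_C P dx + Q dy = ∬_D (∂Q/∂x - ∂P/∂y) dA.

Here P = 11x y^2, Q = 11x^2y + 11x, so

    ∂Q/∂x = 22x y + 11,    ∂P/∂y = 22x y,
    ∂Q/∂x - ∂P/∂y = 11.

D is the region x^2 + y^2 ≤ 1. Evaluating the double integral:

In polar coordinates (x = r cos θ, y = r sin θ, dA = r dr dθ) the integrand becomes 11, so

    ∬_D (11) dA = ∫_0^{2π} ∫_0^{1} (11) · r dr dθ.

Inner (r from 0 to 1): 11/2.
Outer (θ from 0 to 2π): 11π.

Therefore ∮_C P dx + Q dy = 11π.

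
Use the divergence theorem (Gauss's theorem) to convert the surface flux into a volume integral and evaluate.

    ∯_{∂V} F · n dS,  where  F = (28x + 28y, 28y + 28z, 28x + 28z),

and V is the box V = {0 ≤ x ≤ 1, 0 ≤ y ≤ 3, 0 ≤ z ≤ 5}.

By the divergence theorem,

    ∯_{∂V} F · n dS = ∭_V (∇ · F) dV.

Compute the divergence:
    ∇ · F = ∂F_x/∂x + ∂F_y/∂y + ∂F_z/∂z = 28 + 28 + 28 = 84.

V is a rectangular box, so dV = dx dy dz with 0 ≤ x ≤ 1, 0 ≤ y ≤ 3, 0 ≤ z ≤ 5.

Integrate (84) over V as an iterated integral:

    ∭_V (∇·F) dV = ∫_0^{1} ∫_0^{3} ∫_0^{5} (84) dz dy dx.

Inner (z from 0 to 5): 420.
Middle (y from 0 to 3): 1260.
Outer (x from 0 to 1): 1260.

Therefore ∯_{∂V} F · n dS = 1260.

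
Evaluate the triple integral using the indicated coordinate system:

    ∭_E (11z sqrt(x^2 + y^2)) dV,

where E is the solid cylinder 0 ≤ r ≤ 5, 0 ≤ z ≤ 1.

In cylindrical coordinates, x = r cos(θ), y = r sin(θ), z = z, and dV = r dr dθ dz.

The integrand becomes 11r z, so

    ∭_E (11z sqrt(x^2 + y^2)) dV = ∫_{0}^{2π} ∫_{0}^{5} ∫_{0}^{1} (11r z) · r dz dr dθ.

Inner (z): 11r^2/2.
Middle (r from 0 to 5): 1375/6.
Outer (θ): 1375π/3.

Therefore the triple integral equals 1375π/3.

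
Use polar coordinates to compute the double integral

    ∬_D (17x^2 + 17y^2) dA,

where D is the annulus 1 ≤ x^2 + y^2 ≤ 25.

The region D is 1 ≤ r ≤ 5, 0 ≤ θ ≤ 2π in polar coordinates, where x = r cos(θ), y = r sin(θ), and dA = r dr dθ.

Under the substitution, the integrand becomes 17r^2, so

    ∬_D (17x^2 + 17y^2) dA = ∫_{0}^{2π} ∫_{1}^{5} (17r^2) · r dr dθ.

Inner integral (in r): ∫_{1}^{5} (17r^2) · r dr = 2652.

Outer integral (in θ): ∫_{0}^{2π} (2652) dθ = 5304π.

Therefore ∬_D (17x^2 + 17y^2) dA = 5304π.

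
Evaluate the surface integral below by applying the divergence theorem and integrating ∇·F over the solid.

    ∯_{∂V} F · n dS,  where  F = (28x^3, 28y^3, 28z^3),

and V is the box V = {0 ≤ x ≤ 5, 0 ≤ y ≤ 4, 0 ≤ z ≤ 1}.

By the divergence theorem,

    ∯_{∂V} F · n dS = ∭_V (∇ · F) dV.

Compute the divergence:
    ∇ · F = ∂F_x/∂x + ∂F_y/∂y + ∂F_z/∂z = 84x^2 + 84y^2 + 84z^2.

V is a rectangular box, so dV = dx dy dz with 0 ≤ x ≤ 5, 0 ≤ y ≤ 4, 0 ≤ z ≤ 1.

Integrate (84x^2 + 84y^2 + 84z^2) over V as an iterated integral:

    ∭_V (∇·F) dV = ∫_0^{5} ∫_0^{4} ∫_0^{1} (84x^2 + 84y^2 + 84z^2) dz dy dx.

Inner (z from 0 to 1): 84x^2 + 84y^2 + 28.
Middle (y from 0 to 4): 336x^2 + 1904.
Outer (x from 0 to 5): 23520.

Therefore ∯_{∂V} F · n dS = 23520.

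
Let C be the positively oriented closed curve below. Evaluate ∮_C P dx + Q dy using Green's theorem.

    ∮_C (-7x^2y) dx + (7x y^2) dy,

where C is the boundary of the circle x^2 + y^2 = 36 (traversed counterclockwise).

Green's theorem converts the closed line integral into a double integral over the enclosed region D:

    ∮_C P dx + Q dy = ∬_D (∂Q/∂x - ∂P/∂y) dA.

Here P = -7x^2y, Q = 7x y^2, so

    ∂Q/∂x = 7y^2,    ∂P/∂y = -7x^2,
    ∂Q/∂x - ∂P/∂y = 7x^2 + 7y^2.

D is the region x^2 + y^2 ≤ 36. Evaluating the double integral:

In polar coordinates (x = r cos θ, y = r sin θ, dA = r dr dθ) the integrand becomes 7r^2, so

    ∬_D (7x^2 + 7y^2) dA = ∫_0^{2π} ∫_0^{6} (7r^2) · r dr dθ.

Inner (r from 0 to 6): 2268.
Outer (θ from 0 to 2π): 4536π.

Therefore ∮_C P dx + Q dy = 4536π.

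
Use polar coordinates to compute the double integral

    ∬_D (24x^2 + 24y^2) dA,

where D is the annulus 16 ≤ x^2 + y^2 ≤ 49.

The region D is 4 ≤ r ≤ 7, 0 ≤ θ ≤ 2π in polar coordinates, where x = r cos(θ), y = r sin(θ), and dA = r dr dθ.

Under the substitution, the integrand becomes 24r^2, so

    ∬_D (24x^2 + 24y^2) dA = ∫_{0}^{2π} ∫_{4}^{7} (24r^2) · r dr dθ.

Inner integral (in r): ∫_{4}^{7} (24r^2) · r dr = 12870.

Outer integral (in θ): ∫_{0}^{2π} (12870) dθ = 25740π.

Therefore ∬_D (24x^2 + 24y^2) dA = 25740π.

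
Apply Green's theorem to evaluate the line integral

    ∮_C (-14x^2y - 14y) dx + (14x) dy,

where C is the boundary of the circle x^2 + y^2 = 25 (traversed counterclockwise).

Green's theorem converts the closed line integral into a double integral over the enclosed region D:

    ∮_C P dx + Q dy = ∬_D (∂Q/∂x - ∂P/∂y) dA.

Here P = -14x^2y - 14y, Q = 14x, so

    ∂Q/∂x = 14,    ∂P/∂y = -14x^2 - 14,
    ∂Q/∂x - ∂P/∂y = 14x^2 + 28.

D is the region x^2 + y^2 ≤ 25. Evaluating the double integral:

In polar coordinates (x = r cos θ, y = r sin θ, dA = r dr dθ) the integrand becomes 14r^2cos(θ)^2 + 28, so

    ∬_D (14x^2 + 28) dA = ∫_0^{2π} ∫_0^{5} (14r^2cos(θ)^2 + 28) · r dr dθ.

Inner (r from 0 to 5): 4375cos(θ)^2/2 + 350.
Outer (θ from 0 to 2π): 5775π/2.

Therefore ∮_C P dx + Q dy = 5775π/2.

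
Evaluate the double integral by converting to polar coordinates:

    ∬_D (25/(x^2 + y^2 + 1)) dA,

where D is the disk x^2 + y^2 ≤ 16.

The region D is 0 ≤ r ≤ 4, 0 ≤ θ ≤ 2π in polar coordinates, where x = r cos(θ), y = r sin(θ), and dA = r dr dθ.

Under the substitution, the integrand becomes 25/(r^2 + 1), so

    ∬_D (25/(x^2 + y^2 + 1)) dA = ∫_{0}^{2π} ∫_{0}^{4} (25/(r^2 + 1)) · r dr dθ.

Inner integral (in r): ∫_{0}^{4} (25/(r^2 + 1)) · r dr = 25log(17)/2.

Outer integral (in θ): ∫_{0}^{2π} (25log(17)/2) dθ = 25π log(17).

Therefore ∬_D (25/(x^2 + y^2 + 1)) dA = 25π log(17).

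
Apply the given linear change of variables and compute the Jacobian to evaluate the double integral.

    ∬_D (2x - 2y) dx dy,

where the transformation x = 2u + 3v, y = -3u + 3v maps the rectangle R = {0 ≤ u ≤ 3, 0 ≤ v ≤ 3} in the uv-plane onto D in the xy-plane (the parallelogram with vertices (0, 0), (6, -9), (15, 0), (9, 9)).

Compute the Jacobian determinant of (x, y) with respect to (u, v):

    ∂(x,y)/∂(u,v) = | 2  3 | = (2)(3) - (3)(-3) = 15.
                   | -3  3 |

Its absolute value is |J| = 15 (the area scaling factor).

Substituting x = 2u + 3v, y = -3u + 3v into the integrand,

    2x - 2y → 10u,

so the integral becomes

    ∬_R (10u) · |J| du dv = ∫_0^3 ∫_0^3 (150u) dv du.

Inner (v): 450u.
Outer (u): 2025.

Therefore ∬_D (2x - 2y) dx dy = 2025.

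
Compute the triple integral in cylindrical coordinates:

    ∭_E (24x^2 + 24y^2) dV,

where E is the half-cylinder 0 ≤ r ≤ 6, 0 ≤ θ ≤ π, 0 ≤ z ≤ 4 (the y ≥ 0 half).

In cylindrical coordinates, x = r cos(θ), y = r sin(θ), z = z, and dV = r dr dθ dz.

The integrand becomes 24r^2, so

    ∭_E (24x^2 + 24y^2) dV = ∫_{0}^{π} ∫_{0}^{6} ∫_{0}^{4} (24r^2) · r dz dr dθ.

Inner (z): 96r^3.
Middle (r from 0 to 6): 31104.
Outer (θ): 31104π.

Therefore the triple integral equals 31104π.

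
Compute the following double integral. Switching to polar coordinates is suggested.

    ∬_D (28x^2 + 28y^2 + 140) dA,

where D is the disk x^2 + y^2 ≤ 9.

The region D is 0 ≤ r ≤ 3, 0 ≤ θ ≤ 2π in polar coordinates, where x = r cos(θ), y = r sin(θ), and dA = r dr dθ.

Under the substitution, the integrand becomes 28r^2 + 140, so

    ∬_D (28x^2 + 28y^2 + 140) dA = ∫_{0}^{2π} ∫_{0}^{3} (28r^2 + 140) · r dr dθ.

Inner integral (in r): ∫_{0}^{3} (28r^2 + 140) · r dr = 1197.

Outer integral (in θ): ∫_{0}^{2π} (1197) dθ = 2394π.

Therefore ∬_D (28x^2 + 28y^2 + 140) dA = 2394π.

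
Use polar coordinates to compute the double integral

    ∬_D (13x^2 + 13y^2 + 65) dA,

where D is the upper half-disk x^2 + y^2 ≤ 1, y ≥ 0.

The region D is 0 ≤ r ≤ 1, 0 ≤ θ ≤ π in polar coordinates, where x = r cos(θ), y = r sin(θ), and dA = r dr dθ.

Under the substitution, the integrand becomes 13r^2 + 65, so

    ∬_D (13x^2 + 13y^2 + 65) dA = ∫_{0}^{π} ∫_{0}^{1} (13r^2 + 65) · r dr dθ.

Inner integral (in r): ∫_{0}^{1} (13r^2 + 65) · r dr = 143/4.

Outer integral (in θ): ∫_{0}^{π} (143/4) dθ = 143π/4.

Therefore ∬_D (13x^2 + 13y^2 + 65) dA = 143π/4.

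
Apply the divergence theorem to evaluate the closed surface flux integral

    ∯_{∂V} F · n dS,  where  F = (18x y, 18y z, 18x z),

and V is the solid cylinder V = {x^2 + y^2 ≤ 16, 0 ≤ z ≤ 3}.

By the divergence theorem,

    ∯_{∂V} F · n dS = ∭_V (∇ · F) dV.

Compute the divergence:
    ∇ · F = ∂F_x/∂x + ∂F_y/∂y + ∂F_z/∂z = 18y + 18z + 18x = 18x + 18y + 18z.

In cylindrical coordinates, x = r cos(θ), y = r sin(θ), z = z, dV = r dr dθ dz, with 0 ≤ r ≤ 4, 0 ≤ θ ≤ 2π, 0 ≤ z ≤ 3.

The integrand, after substitution and multiplying by the volume element, becomes (18sqrt(2)r sin(θ + π/4) + 18z) · r, so

    ∭_V (∇·F) dV = ∫_0^{2π} ∫_0^{4} ∫_0^{3} (18sqrt(2)r sin(θ + π/4) + 18z) · r dz dr dθ.

Inner (z from 0 to 3): 27r (2sqrt(2)r sin(θ + π/4) + 3).
Middle (r from 0 to 4): 1152sqrt(2)sin(θ + π/4) + 648.
Outer (θ from 0 to 2π): 1296π.

Therefore ∯_{∂V} F · n dS = 1296π.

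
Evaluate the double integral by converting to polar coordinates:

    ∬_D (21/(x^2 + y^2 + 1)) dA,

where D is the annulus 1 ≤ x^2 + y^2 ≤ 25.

The region D is 1 ≤ r ≤ 5, 0 ≤ θ ≤ 2π in polar coordinates, where x = r cos(θ), y = r sin(θ), and dA = r dr dθ.

Under the substitution, the integrand becomes 21/(r^2 + 1), so

    ∬_D (21/(x^2 + y^2 + 1)) dA = ∫_{0}^{2π} ∫_{1}^{5} (21/(r^2 + 1)) · r dr dθ.

Inner integral (in r): ∫_{1}^{5} (21/(r^2 + 1)) · r dr = 21log(13)/2.

Outer integral (in θ): ∫_{0}^{2π} (21log(13)/2) dθ = 21π log(13).

Therefore ∬_D (21/(x^2 + y^2 + 1)) dA = 21π log(13).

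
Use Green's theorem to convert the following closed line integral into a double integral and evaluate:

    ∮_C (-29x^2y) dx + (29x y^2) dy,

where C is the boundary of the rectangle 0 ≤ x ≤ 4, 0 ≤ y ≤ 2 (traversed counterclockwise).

Green's theorem converts the closed line integral into a double integral over the enclosed region D:

    ∮_C P dx + Q dy = ∬_D (∂Q/∂x - ∂P/∂y) dA.

Here P = -29x^2y, Q = 29x y^2, so

    ∂Q/∂x = 29y^2,    ∂P/∂y = -29x^2,
    ∂Q/∂x - ∂P/∂y = 29x^2 + 29y^2.

D is the region 0 ≤ x ≤ 4, 0 ≤ y ≤ 2. Evaluating the double integral:

    ∬_D (29x^2 + 29y^2) dA = ∫_0^{4} ∫_0^{2} (29x^2 + 29y^2) dy dx.

Inner (y from 0 to 2): 58x^2 + 232/3.
Outer (x from 0 to 4): 4640/3.

Therefore ∮_C P dx + Q dy = 4640/3.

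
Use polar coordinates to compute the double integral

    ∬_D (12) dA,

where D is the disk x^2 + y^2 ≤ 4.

The region D is 0 ≤ r ≤ 2, 0 ≤ θ ≤ 2π in polar coordinates, where x = r cos(θ), y = r sin(θ), and dA = r dr dθ.

Under the substitution, the integrand becomes 12, so

    ∬_D (12) dA = ∫_{0}^{2π} ∫_{0}^{2} (12) · r dr dθ.

Inner integral (in r): ∫_{0}^{2} (12) · r dr = 24.

Outer integral (in θ): ∫_{0}^{2π} (24) dθ = 48π.

Therefore ∬_D (12) dA = 48π.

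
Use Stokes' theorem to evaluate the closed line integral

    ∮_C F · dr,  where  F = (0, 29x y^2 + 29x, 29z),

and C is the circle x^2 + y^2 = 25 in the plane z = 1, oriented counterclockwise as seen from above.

Let S be the flat disk x^2 + y^2 ≤ 25 in the plane z = 1, with upward unit normal n̂ = ẑ. By Stokes' theorem,

    ∮_C F · dr = ∬_S (∇ × F) · n̂ dS = ∬_D (curl F)_z dA,

where D is the disk x^2 + y^2 ≤ 25.

Compute the curl of F = (0, 29x y^2 + 29x, 29z):
    (∇ × F)_x = ∂F_z/∂y - ∂F_y/∂z = 0,
    (∇ × F)_y = ∂F_x/∂z - ∂F_z/∂x = 0,
    (∇ × F)_z = ∂F_y/∂x - ∂F_x/∂y = 29y^2 + 29.

On z = 1, (curl F)_z = 29y^2 + 29.

Convert to polar (x = r cos θ, y = r sin θ, dA = r dr dθ); the integrand becomes 29r^2sin(θ)^2 + 29, so

    ∬_D (curl F)_z dA = ∫_0^{2π} ∫_0^{5} (29r^2sin(θ)^2 + 29) · r dr dθ.

Inner (r from 0 to 5): 18125sin(θ)^2/4 + 725/2.
Outer (θ from 0 to 2π): 21025π/4.

Therefore ∮_C F · dr = 21025π/4.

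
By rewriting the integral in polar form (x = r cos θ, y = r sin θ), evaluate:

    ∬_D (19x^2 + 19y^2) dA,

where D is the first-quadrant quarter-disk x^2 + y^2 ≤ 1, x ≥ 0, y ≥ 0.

The region D is 0 ≤ r ≤ 1, 0 ≤ θ ≤ π/2 in polar coordinates, where x = r cos(θ), y = r sin(θ), and dA = r dr dθ.

Under the substitution, the integrand becomes 19r^2, so

    ∬_D (19x^2 + 19y^2) dA = ∫_{0}^{π/2} ∫_{0}^{1} (19r^2) · r dr dθ.

Inner integral (in r): ∫_{0}^{1} (19r^2) · r dr = 19/4.

Outer integral (in θ): ∫_{0}^{π/2} (19/4) dθ = 19π/8.

Therefore ∬_D (19x^2 + 19y^2) dA = 19π/8.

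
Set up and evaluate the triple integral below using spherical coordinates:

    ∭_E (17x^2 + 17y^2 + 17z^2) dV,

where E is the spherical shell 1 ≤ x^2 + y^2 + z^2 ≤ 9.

In spherical coordinates, x = ρ sin(φ) cos(θ), y = ρ sin(φ) sin(θ), z = ρ cos(φ), and dV = ρ^2 sin(φ) dρ dφ dθ.

The integrand becomes 17ρ^2, so

    ∭_E (17x^2 + 17y^2 + 17z^2) dV = ∫_{0}^{2π} ∫_{0}^{π} ∫_{1}^{3} (17ρ^2) · ρ^2 sin(φ) dρ dφ dθ.

Inner (ρ): 4114sin(φ)/5.
Middle (φ): 8228/5.
Outer (θ): 16456π/5.

Therefore the triple integral equals 16456π/5.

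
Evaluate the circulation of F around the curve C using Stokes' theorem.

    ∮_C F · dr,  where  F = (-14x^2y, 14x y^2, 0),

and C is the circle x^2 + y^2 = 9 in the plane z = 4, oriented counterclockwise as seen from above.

Let S be the flat disk x^2 + y^2 ≤ 9 in the plane z = 4, with upward unit normal n̂ = ẑ. By Stokes' theorem,

    ∮_C F · dr = ∬_S (∇ × F) · n̂ dS = ∬_D (curl F)_z dA,

where D is the disk x^2 + y^2 ≤ 9.

Compute the curl of F = (-14x^2y, 14x y^2, 0):
    (∇ × F)_x = ∂F_z/∂y - ∂F_y/∂z = 0,
    (∇ × F)_y = ∂F_x/∂z - ∂F_z/∂x = 0,
    (∇ × F)_z = ∂F_y/∂x - ∂F_x/∂y = 14x^2 + 14y^2.

On z = 4, (curl F)_z = 14x^2 + 14y^2.

Convert to polar (x = r cos θ, y = r sin θ, dA = r dr dθ); the integrand becomes 14r^2, so

    ∬_D (curl F)_z dA = ∫_0^{2π} ∫_0^{3} (14r^2) · r dr dθ.

Inner (r from 0 to 3): 567/2.
Outer (θ from 0 to 2π): 567π.

Therefore ∮_C F · dr = 567π.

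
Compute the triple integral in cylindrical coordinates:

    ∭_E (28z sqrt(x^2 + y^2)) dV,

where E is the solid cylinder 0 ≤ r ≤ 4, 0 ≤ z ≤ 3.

In cylindrical coordinates, x = r cos(θ), y = r sin(θ), z = z, and dV = r dr dθ dz.

The integrand becomes 28r z, so

    ∭_E (28z sqrt(x^2 + y^2)) dV = ∫_{0}^{2π} ∫_{0}^{4} ∫_{0}^{3} (28r z) · r dz dr dθ.

Inner (z): 126r^2.
Middle (r from 0 to 4): 2688.
Outer (θ): 5376π.

Therefore the triple integral equals 5376π.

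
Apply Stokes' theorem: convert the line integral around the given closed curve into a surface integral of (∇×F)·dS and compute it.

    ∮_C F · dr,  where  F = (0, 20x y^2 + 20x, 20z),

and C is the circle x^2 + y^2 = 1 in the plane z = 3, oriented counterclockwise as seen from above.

Let S be the flat disk x^2 + y^2 ≤ 1 in the plane z = 3, with upward unit normal n̂ = ẑ. By Stokes' theorem,

    ∮_C F · dr = ∬_S (∇ × F) · n̂ dS = ∬_D (curl F)_z dA,

where D is the disk x^2 + y^2 ≤ 1.

Compute the curl of F = (0, 20x y^2 + 20x, 20z):
    (∇ × F)_x = ∂F_z/∂y - ∂F_y/∂z = 0,
    (∇ × F)_y = ∂F_x/∂z - ∂F_z/∂x = 0,
    (∇ × F)_z = ∂F_y/∂x - ∂F_x/∂y = 20y^2 + 20.

On z = 3, (curl F)_z = 20y^2 + 20.

Convert to polar (x = r cos θ, y = r sin θ, dA = r dr dθ); the integrand becomes 20r^2sin(θ)^2 + 20, so

    ∬_D (curl F)_z dA = ∫_0^{2π} ∫_0^{1} (20r^2sin(θ)^2 + 20) · r dr dθ.

Inner (r from 0 to 1): 5sin(θ)^2 + 10.
Outer (θ from 0 to 2π): 25π.

Therefore ∮_C F · dr = 25π.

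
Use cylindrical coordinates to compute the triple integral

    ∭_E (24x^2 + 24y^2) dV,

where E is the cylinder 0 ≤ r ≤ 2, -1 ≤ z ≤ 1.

In cylindrical coordinates, x = r cos(θ), y = r sin(θ), z = z, and dV = r dr dθ dz.

The integrand becomes 24r^2, so

    ∭_E (24x^2 + 24y^2) dV = ∫_{0}^{2π} ∫_{0}^{2} ∫_{-1}^{1} (24r^2) · r dz dr dθ.

Inner (z): 48r^3.
Middle (r from 0 to 2): 192.
Outer (θ): 384π.

Therefore the triple integral equals 384π.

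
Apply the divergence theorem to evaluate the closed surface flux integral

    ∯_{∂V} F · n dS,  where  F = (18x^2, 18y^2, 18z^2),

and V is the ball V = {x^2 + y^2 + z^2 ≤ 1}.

By the divergence theorem,

    ∯_{∂V} F · n dS = ∭_V (∇ · F) dV.

Compute the divergence:
    ∇ · F = ∂F_x/∂x + ∂F_y/∂y + ∂F_z/∂z = 36x + 36y + 36z.

In spherical coordinates, x = ρ sin(φ) cos(θ), y = ρ sin(φ) sin(θ), z = ρ cos(φ), dV = ρ^2 sin(φ) dρ dφ dθ, with 0 ≤ ρ ≤ 1, 0 ≤ φ ≤ π, 0 ≤ θ ≤ 2π.

The integrand, after substitution and multiplying by the volume element, becomes (36ρ (sqrt(2)sin(φ)sin(θ + π/4) + cos(φ))) · ρ^2 sin(φ), so

    ∭_V (∇·F) dV = ∫_0^{2π} ∫_0^{π} ∫_0^{1} (36ρ (sqrt(2)sin(φ)sin(θ + π/4) + cos(φ))) · ρ^2 sin(φ) dρ dφ dθ.

Inner (ρ from 0 to 1): 9(sqrt(2)sin(φ)sin(θ + π/4) + cos(φ))sin(φ).
Middle (φ from 0 to π): 9sqrt(2)π sin(θ + π/4)/2.
Outer (θ from 0 to 2π): 0.

Therefore ∯_{∂V} F · n dS = 0.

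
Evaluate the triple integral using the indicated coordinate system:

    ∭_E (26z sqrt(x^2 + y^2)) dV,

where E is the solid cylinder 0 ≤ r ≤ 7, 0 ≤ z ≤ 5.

In cylindrical coordinates, x = r cos(θ), y = r sin(θ), z = z, and dV = r dr dθ dz.

The integrand becomes 26r z, so

    ∭_E (26z sqrt(x^2 + y^2)) dV = ∫_{0}^{2π} ∫_{0}^{7} ∫_{0}^{5} (26r z) · r dz dr dθ.

Inner (z): 325r^2.
Middle (r from 0 to 7): 111475/3.
Outer (θ): 222950π/3.

Therefore the triple integral equals 222950π/3.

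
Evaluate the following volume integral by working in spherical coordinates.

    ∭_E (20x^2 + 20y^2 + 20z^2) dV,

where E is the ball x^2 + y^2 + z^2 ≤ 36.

In spherical coordinates, x = ρ sin(φ) cos(θ), y = ρ sin(φ) sin(θ), z = ρ cos(φ), and dV = ρ^2 sin(φ) dρ dφ dθ.

The integrand becomes 20ρ^2, so

    ∭_E (20x^2 + 20y^2 + 20z^2) dV = ∫_{0}^{2π} ∫_{0}^{π} ∫_{0}^{6} (20ρ^2) · ρ^2 sin(φ) dρ dφ dθ.

Inner (ρ): 31104sin(φ).
Middle (φ): 62208.
Outer (θ): 124416π.

Therefore the triple integral equals 124416π.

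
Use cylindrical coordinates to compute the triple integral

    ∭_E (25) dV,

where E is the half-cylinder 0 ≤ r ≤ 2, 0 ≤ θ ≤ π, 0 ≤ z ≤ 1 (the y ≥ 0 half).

In cylindrical coordinates, x = r cos(θ), y = r sin(θ), z = z, and dV = r dr dθ dz.

The integrand becomes 25, so

    ∭_E (25) dV = ∫_{0}^{π} ∫_{0}^{2} ∫_{0}^{1} (25) · r dz dr dθ.

Inner (z): 25r.
Middle (r from 0 to 2): 50.
Outer (θ): 50π.

Therefore the triple integral equals 50π.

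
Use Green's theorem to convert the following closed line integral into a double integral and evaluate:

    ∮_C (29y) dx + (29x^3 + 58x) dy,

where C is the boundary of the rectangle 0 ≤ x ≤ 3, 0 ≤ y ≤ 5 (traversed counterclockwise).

Green's theorem converts the closed line integral into a double integral over the enclosed region D:

    ∮_C P dx + Q dy = ∬_D (∂Q/∂x - ∂P/∂y) dA.

Here P = 29y, Q = 29x^3 + 58x, so

    ∂Q/∂x = 87x^2 + 58,    ∂P/∂y = 29,
    ∂Q/∂x - ∂P/∂y = 87x^2 + 29.

D is the region 0 ≤ x ≤ 3, 0 ≤ y ≤ 5. Evaluating the double integral:

    ∬_D (87x^2 + 29) dA = ∫_0^{3} ∫_0^{5} (87x^2 + 29) dy dx.

Inner (y from 0 to 5): 435x^2 + 145.
Outer (x from 0 to 3): 4350.

Therefore ∮_C P dx + Q dy = 4350.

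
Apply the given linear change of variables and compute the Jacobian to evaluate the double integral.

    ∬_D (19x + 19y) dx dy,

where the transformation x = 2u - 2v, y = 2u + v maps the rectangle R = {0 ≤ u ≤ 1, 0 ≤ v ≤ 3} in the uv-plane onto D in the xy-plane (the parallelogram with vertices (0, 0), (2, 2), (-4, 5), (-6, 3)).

Compute the Jacobian determinant of (x, y) with respect to (u, v):

    ∂(x,y)/∂(u,v) = | 2  -2 | = (2)(1) - (-2)(2) = 6.
                   | 2  1 |

Its absolute value is |J| = 6 (the area scaling factor).

Substituting x = 2u - 2v, y = 2u + v into the integrand,

    19x + 19y → 76u - 19v,

so the integral becomes

    ∬_R (76u - 19v) · |J| du dv = ∫_0^1 ∫_0^3 (456u - 114v) dv du.

Inner (v): 1368u - 513.
Outer (u): 171.

Therefore ∬_D (19x + 19y) dx dy = 171.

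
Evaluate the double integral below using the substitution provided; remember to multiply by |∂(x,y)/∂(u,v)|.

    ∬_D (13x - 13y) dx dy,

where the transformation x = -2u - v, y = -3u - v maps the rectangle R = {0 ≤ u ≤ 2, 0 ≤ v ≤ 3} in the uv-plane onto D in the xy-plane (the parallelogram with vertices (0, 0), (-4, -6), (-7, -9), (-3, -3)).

Compute the Jacobian determinant of (x, y) with respect to (u, v):

    ∂(x,y)/∂(u,v) = | -2  -1 | = (-2)(-1) - (-1)(-3) = -1.
                   | -3  -1 |

Its absolute value is |J| = 1 (the area scaling factor).

Substituting x = -2u - v, y = -3u - v into the integrand,

    13x - 13y → 13u,

so the integral becomes

    ∬_R (13u) · |J| du dv = ∫_0^2 ∫_0^3 (13u) dv du.

Inner (v): 39u.
Outer (u): 78.

Therefore ∬_D (13x - 13y) dx dy = 78.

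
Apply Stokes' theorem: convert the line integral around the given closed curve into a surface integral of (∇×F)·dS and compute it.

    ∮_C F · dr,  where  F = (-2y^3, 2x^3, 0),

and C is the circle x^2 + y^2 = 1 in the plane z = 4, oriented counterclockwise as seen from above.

Let S be the flat disk x^2 + y^2 ≤ 1 in the plane z = 4, with upward unit normal n̂ = ẑ. By Stokes' theorem,

    ∮_C F · dr = ∬_S (∇ × F) · n̂ dS = ∬_D (curl F)_z dA,

where D is the disk x^2 + y^2 ≤ 1.

Compute the curl of F = (-2y^3, 2x^3, 0):
    (∇ × F)_x = ∂F_z/∂y - ∂F_y/∂z = 0,
    (∇ × F)_y = ∂F_x/∂z - ∂F_z/∂x = 0,
    (∇ × F)_z = ∂F_y/∂x - ∂F_x/∂y = 6x^2 + 6y^2.

On z = 4, (curl F)_z = 6x^2 + 6y^2.

Convert to polar (x = r cos θ, y = r sin θ, dA = r dr dθ); the integrand becomes 6r^2, so

    ∬_D (curl F)_z dA = ∫_0^{2π} ∫_0^{1} (6r^2) · r dr dθ.

Inner (r from 0 to 1): 3/2.
Outer (θ from 0 to 2π): 3π.

Therefore ∮_C F · dr = 3π.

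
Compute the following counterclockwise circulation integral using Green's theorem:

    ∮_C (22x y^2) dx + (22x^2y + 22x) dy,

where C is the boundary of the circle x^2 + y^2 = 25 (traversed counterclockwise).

Green's theorem converts the closed line integral into a double integral over the enclosed region D:

    ∮_C P dx + Q dy = ∬_D (∂Q/∂x - ∂P/∂y) dA.

Here P = 22x y^2, Q = 22x^2y + 22x, so

    ∂Q/∂x = 44x y + 22,    ∂P/∂y = 44x y,
    ∂Q/∂x - ∂P/∂y = 22.

D is the region x^2 + y^2 ≤ 25. Evaluating the double integral:

In polar coordinates (x = r cos θ, y = r sin θ, dA = r dr dθ) the integrand becomes 22, so

    ∬_D (22) dA = ∫_0^{2π} ∫_0^{5} (22) · r dr dθ.

Inner (r from 0 to 5): 275.
Outer (θ from 0 to 2π): 550π.

Therefore ∮_C P dx + Q dy = 550π.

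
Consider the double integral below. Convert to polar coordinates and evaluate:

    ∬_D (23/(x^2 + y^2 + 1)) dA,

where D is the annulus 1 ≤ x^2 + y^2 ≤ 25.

The region D is 1 ≤ r ≤ 5, 0 ≤ θ ≤ 2π in polar coordinates, where x = r cos(θ), y = r sin(θ), and dA = r dr dθ.

Under the substitution, the integrand becomes 23/(r^2 + 1), so

    ∬_D (23/(x^2 + y^2 + 1)) dA = ∫_{0}^{2π} ∫_{1}^{5} (23/(r^2 + 1)) · r dr dθ.

Inner integral (in r): ∫_{1}^{5} (23/(r^2 + 1)) · r dr = 23log(13)/2.

Outer integral (in θ): ∫_{0}^{2π} (23log(13)/2) dθ = 23π log(13).

Therefore ∬_D (23/(x^2 + y^2 + 1)) dA = 23π log(13).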